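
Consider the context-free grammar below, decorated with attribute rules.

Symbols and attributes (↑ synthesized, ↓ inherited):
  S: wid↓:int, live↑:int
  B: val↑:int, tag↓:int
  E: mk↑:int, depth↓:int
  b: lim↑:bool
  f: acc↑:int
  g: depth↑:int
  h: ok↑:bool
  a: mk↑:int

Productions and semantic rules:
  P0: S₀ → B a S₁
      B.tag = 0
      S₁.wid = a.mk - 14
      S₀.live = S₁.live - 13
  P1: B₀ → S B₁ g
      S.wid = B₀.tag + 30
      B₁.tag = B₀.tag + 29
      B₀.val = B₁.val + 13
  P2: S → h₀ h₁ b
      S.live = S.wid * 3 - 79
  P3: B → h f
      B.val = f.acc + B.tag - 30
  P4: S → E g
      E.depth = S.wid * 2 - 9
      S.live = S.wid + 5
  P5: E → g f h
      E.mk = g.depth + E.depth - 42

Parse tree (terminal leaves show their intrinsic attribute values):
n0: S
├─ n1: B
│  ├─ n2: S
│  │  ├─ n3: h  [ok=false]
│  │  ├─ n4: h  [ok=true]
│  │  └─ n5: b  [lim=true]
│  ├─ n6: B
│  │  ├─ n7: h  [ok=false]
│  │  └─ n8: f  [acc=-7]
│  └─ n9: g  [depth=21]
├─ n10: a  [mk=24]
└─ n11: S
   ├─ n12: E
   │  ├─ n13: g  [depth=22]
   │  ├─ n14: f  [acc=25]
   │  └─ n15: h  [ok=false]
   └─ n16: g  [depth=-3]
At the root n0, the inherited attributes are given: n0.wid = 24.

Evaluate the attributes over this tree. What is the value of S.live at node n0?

2

1. n0.wid = 24  [given at root]
2. n1.tag = 0  [0]
3. n2.wid = 30  [B₀.tag + 30]
4. n3.ok = false  [terminal]
5. n4.ok = true  [terminal]
6. n5.lim = true  [terminal]
7. n2.live = 11  [S.wid * 3 - 79]
8. n6.tag = 29  [B₀.tag + 29]
9. n7.ok = false  [terminal]
10. n8.acc = -7  [terminal]
11. n6.val = -8  [f.acc + B.tag - 30]
12. n9.depth = 21  [terminal]
13. n1.val = 5  [B₁.val + 13]
14. n10.mk = 24  [terminal]
15. n11.wid = 10  [a.mk - 14]
16. n12.depth = 11  [S.wid * 2 - 9]
17. n13.depth = 22  [terminal]
18. n14.acc = 25  [terminal]
19. n15.ok = false  [terminal]
20. n12.mk = -9  [g.depth + E.depth - 42]
21. n16.depth = -3  [terminal]
22. n11.live = 15  [S.wid + 5]
23. n0.live = 2  [S₁.live - 13]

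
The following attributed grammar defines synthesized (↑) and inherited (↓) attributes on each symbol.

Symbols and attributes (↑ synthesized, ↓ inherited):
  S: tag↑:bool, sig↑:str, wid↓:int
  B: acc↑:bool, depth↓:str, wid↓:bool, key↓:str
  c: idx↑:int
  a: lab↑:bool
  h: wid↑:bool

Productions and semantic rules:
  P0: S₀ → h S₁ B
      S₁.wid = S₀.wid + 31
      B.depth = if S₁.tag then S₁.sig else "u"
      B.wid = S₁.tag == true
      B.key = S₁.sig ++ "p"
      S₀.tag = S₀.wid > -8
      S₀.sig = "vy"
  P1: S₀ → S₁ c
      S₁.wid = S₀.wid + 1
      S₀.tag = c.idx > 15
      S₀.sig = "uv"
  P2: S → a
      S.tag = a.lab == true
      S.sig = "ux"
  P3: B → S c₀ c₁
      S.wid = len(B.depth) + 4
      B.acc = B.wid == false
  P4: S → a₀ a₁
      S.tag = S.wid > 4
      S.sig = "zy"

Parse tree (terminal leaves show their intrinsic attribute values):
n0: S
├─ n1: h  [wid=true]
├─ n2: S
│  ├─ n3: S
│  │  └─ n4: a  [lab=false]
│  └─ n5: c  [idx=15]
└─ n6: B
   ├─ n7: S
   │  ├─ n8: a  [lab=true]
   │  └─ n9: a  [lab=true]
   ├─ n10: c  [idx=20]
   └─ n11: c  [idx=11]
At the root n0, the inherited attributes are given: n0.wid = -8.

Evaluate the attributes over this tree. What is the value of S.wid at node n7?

1. n0.wid = -8  [given at root]
2. n1.wid = true  [terminal]
3. n2.wid = 23  [S₀.wid + 31]
4. n3.wid = 24  [S₀.wid + 1]
5. n4.lab = false  [terminal]
6. n3.tag = false  [a.lab == true]
7. n3.sig = "ux"  ["ux"]
8. n5.idx = 15  [terminal]
9. n2.tag = false  [c.idx > 15]
10. n2.sig = "uv"  ["uv"]
11. n6.depth = "u"  [if S₁.tag then S₁.sig else "u"]
12. n6.wid = false  [S₁.tag == true]
13. n6.key = "uvp"  [S₁.sig ++ "p"]
14. n7.wid = 5  [len(B.depth) + 4]
15. n8.lab = true  [terminal]
16. n9.lab = true  [terminal]
17. n7.tag = true  [S.wid > 4]
18. n7.sig = "zy"  ["zy"]
19. n10.idx = 20  [terminal]
20. n11.idx = 11  [terminal]
21. n6.acc = true  [B.wid == false]
22. n0.tag = false  [S₀.wid > -8]
23. n0.sig = "vy"  ["vy"]

5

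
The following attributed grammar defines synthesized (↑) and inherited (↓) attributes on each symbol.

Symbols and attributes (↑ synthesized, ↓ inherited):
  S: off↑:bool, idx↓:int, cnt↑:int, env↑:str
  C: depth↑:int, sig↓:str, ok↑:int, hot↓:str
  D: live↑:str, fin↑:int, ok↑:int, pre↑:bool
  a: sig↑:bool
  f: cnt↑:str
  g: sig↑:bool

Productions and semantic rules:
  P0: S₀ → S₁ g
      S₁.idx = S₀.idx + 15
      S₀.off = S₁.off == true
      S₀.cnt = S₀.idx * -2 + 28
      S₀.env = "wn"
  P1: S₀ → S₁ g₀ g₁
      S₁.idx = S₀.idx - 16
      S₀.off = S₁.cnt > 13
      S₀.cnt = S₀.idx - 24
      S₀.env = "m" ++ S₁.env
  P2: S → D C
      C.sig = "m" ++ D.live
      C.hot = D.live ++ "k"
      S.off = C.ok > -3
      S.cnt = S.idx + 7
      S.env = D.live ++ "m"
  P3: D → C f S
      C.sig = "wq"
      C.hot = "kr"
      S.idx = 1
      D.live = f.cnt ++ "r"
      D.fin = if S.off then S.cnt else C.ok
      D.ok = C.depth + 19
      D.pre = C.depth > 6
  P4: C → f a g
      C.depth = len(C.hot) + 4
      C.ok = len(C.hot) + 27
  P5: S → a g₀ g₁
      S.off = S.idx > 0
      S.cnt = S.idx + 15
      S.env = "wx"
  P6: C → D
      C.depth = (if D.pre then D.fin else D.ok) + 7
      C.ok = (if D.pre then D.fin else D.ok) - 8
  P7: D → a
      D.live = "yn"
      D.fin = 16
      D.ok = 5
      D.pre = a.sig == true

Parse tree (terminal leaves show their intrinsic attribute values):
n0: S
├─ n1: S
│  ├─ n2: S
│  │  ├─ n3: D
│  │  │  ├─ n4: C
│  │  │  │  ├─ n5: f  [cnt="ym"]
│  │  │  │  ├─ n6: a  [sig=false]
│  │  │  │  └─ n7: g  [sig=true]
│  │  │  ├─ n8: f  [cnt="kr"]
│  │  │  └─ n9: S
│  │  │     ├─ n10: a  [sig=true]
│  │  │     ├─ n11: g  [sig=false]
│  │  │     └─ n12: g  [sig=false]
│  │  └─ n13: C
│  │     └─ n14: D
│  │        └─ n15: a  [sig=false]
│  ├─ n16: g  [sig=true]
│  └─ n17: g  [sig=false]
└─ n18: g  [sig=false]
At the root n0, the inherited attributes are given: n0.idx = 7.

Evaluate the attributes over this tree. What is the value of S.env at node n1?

"mkrrm"

1. n0.idx = 7  [given at root]
2. n1.idx = 22  [S₀.idx + 15]
3. n2.idx = 6  [S₀.idx - 16]
4. n4.sig = "wq"  ["wq"]
5. n4.hot = "kr"  ["kr"]
6. n5.cnt = "ym"  [terminal]
7. n6.sig = false  [terminal]
8. n7.sig = true  [terminal]
9. n4.depth = 6  [len(C.hot) + 4]
10. n4.ok = 29  [len(C.hot) + 27]
11. n8.cnt = "kr"  [terminal]
12. n9.idx = 1  [1]
13. n10.sig = true  [terminal]
14. n11.sig = false  [terminal]
15. n12.sig = false  [terminal]
16. n9.off = true  [S.idx > 0]
17. n9.cnt = 16  [S.idx + 15]
18. n9.env = "wx"  ["wx"]
19. n3.live = "krr"  [f.cnt ++ "r"]
20. n3.fin = 16  [if S.off then S.cnt else C.ok]
21. n3.ok = 25  [C.depth + 19]
22. n3.pre = false  [C.depth > 6]
23. n13.sig = "mkrr"  ["m" ++ D.live]
24. n13.hot = "krrk"  [D.live ++ "k"]
25. n15.sig = false  [terminal]
26. n14.live = "yn"  ["yn"]
27. n14.fin = 16  [16]
28. n14.ok = 5  [5]
29. n14.pre = false  [a.sig == true]
30. n13.depth = 12  [(if D.pre then D.fin else D.ok) + 7]
31. n13.ok = -3  [(if D.pre then D.fin else D.ok) - 8]
32. n2.off = false  [C.ok > -3]
33. n2.cnt = 13  [S.idx + 7]
34. n2.env = "krrm"  [D.live ++ "m"]
35. n16.sig = true  [terminal]
36. n17.sig = false  [terminal]
37. n1.off = false  [S₁.cnt > 13]
38. n1.cnt = -2  [S₀.idx - 24]
39. n1.env = "mkrrm"  ["m" ++ S₁.env]
40. n18.sig = false  [terminal]
41. n0.off = false  [S₁.off == true]
42. n0.cnt = 14  [S₀.idx * -2 + 28]
43. n0.env = "wn"  ["wn"]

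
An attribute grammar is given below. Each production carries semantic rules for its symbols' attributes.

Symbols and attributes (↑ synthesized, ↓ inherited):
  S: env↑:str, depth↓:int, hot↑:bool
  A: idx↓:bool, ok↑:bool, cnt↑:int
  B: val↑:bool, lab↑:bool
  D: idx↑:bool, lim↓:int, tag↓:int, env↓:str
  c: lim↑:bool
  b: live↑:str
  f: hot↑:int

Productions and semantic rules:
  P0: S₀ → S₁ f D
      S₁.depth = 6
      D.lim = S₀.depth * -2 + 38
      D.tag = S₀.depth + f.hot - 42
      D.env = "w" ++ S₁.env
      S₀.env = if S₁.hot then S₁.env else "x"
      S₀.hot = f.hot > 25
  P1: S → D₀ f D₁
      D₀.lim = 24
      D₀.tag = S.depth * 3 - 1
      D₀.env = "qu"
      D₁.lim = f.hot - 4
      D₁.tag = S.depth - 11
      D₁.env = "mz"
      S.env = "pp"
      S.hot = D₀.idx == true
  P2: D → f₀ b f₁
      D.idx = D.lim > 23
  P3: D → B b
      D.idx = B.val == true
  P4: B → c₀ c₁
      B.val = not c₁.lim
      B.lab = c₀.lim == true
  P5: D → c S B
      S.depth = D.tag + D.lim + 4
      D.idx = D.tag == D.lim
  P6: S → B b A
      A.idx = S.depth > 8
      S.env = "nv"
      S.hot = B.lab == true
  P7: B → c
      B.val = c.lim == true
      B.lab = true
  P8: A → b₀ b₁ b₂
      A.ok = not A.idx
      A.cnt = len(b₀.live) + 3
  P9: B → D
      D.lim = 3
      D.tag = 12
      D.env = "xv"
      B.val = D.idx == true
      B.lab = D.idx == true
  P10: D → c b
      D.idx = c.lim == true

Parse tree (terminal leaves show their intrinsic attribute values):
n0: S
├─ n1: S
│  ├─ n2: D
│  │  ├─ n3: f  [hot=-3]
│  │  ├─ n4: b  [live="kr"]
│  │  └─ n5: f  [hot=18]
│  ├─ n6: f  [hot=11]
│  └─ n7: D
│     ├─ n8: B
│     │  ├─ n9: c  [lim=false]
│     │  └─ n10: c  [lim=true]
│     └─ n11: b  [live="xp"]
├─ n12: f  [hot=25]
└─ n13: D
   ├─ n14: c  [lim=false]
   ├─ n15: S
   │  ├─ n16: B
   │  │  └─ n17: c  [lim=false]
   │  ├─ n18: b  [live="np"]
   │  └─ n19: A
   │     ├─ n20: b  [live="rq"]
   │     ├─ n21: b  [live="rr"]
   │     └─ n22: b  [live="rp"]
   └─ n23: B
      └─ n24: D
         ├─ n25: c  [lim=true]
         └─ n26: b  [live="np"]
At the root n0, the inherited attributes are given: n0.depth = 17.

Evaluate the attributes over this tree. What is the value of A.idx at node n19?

false

1. n0.depth = 17  [given at root]
2. n1.depth = 6  [6]
3. n2.lim = 24  [24]
4. n2.tag = 17  [S.depth * 3 - 1]
5. n2.env = "qu"  ["qu"]
6. n3.hot = -3  [terminal]
7. n4.live = "kr"  [terminal]
8. n5.hot = 18  [terminal]
9. n2.idx = true  [D.lim > 23]
10. n6.hot = 11  [terminal]
11. n7.lim = 7  [f.hot - 4]
12. n7.tag = -5  [S.depth - 11]
13. n7.env = "mz"  ["mz"]
14. n9.lim = false  [terminal]
15. n10.lim = true  [terminal]
16. n8.val = false  [not c₁.lim]
17. n8.lab = false  [c₀.lim == true]
18. n11.live = "xp"  [terminal]
19. n7.idx = false  [B.val == true]
20. n1.env = "pp"  ["pp"]
21. n1.hot = true  [D₀.idx == true]
22. n12.hot = 25  [terminal]
23. n13.lim = 4  [S₀.depth * -2 + 38]
24. n13.tag = 0  [S₀.depth + f.hot - 42]
25. n13.env = "wpp"  ["w" ++ S₁.env]
26. n14.lim = false  [terminal]
27. n15.depth = 8  [D.tag + D.lim + 4]
28. n17.lim = false  [terminal]
29. n16.val = false  [c.lim == true]
30. n16.lab = true  [true]
31. n18.live = "np"  [terminal]
32. n19.idx = false  [S.depth > 8]
33. n20.live = "rq"  [terminal]
34. n21.live = "rr"  [terminal]
35. n22.live = "rp"  [terminal]
36. n19.ok = true  [not A.idx]
37. n19.cnt = 5  [len(b₀.live) + 3]
38. n15.env = "nv"  ["nv"]
39. n15.hot = true  [B.lab == true]
40. n24.lim = 3  [3]
41. n24.tag = 12  [12]
42. n24.env = "xv"  ["xv"]
43. n25.lim = true  [terminal]
44. n26.live = "np"  [terminal]
45. n24.idx = true  [c.lim == true]
46. n23.val = true  [D.idx == true]
47. n23.lab = true  [D.idx == true]
48. n13.idx = false  [D.tag == D.lim]
49. n0.env = "pp"  [if S₁.hot then S₁.env else "x"]
50. n0.hot = false  [f.hot > 25]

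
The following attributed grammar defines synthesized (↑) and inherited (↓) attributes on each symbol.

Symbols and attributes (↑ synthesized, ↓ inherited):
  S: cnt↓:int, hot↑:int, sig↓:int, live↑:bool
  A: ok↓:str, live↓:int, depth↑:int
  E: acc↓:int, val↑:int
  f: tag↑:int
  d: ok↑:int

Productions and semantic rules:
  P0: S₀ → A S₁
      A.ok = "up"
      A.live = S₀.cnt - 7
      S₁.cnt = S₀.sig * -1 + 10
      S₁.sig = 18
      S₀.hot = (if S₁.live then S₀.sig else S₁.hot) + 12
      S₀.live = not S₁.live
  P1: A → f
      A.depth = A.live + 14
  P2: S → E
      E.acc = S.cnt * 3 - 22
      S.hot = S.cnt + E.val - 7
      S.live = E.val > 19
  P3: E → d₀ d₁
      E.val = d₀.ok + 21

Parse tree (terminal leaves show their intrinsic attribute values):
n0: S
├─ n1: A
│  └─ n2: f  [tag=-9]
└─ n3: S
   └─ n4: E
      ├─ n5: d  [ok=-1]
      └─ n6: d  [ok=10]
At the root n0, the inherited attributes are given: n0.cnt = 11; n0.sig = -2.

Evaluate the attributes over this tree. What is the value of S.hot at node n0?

10

1. n0.cnt = 11  [given at root]
2. n0.sig = -2  [given at root]
3. n1.ok = "up"  ["up"]
4. n1.live = 4  [S₀.cnt - 7]
5. n2.tag = -9  [terminal]
6. n1.depth = 18  [A.live + 14]
7. n3.cnt = 12  [S₀.sig * -1 + 10]
8. n3.sig = 18  [18]
9. n4.acc = 14  [S.cnt * 3 - 22]
10. n5.ok = -1  [terminal]
11. n6.ok = 10  [terminal]
12. n4.val = 20  [d₀.ok + 21]
13. n3.hot = 25  [S.cnt + E.val - 7]
14. n3.live = true  [E.val > 19]
15. n0.hot = 10  [(if S₁.live then S₀.sig else S₁.hot) + 12]
16. n0.live = false  [not S₁.live]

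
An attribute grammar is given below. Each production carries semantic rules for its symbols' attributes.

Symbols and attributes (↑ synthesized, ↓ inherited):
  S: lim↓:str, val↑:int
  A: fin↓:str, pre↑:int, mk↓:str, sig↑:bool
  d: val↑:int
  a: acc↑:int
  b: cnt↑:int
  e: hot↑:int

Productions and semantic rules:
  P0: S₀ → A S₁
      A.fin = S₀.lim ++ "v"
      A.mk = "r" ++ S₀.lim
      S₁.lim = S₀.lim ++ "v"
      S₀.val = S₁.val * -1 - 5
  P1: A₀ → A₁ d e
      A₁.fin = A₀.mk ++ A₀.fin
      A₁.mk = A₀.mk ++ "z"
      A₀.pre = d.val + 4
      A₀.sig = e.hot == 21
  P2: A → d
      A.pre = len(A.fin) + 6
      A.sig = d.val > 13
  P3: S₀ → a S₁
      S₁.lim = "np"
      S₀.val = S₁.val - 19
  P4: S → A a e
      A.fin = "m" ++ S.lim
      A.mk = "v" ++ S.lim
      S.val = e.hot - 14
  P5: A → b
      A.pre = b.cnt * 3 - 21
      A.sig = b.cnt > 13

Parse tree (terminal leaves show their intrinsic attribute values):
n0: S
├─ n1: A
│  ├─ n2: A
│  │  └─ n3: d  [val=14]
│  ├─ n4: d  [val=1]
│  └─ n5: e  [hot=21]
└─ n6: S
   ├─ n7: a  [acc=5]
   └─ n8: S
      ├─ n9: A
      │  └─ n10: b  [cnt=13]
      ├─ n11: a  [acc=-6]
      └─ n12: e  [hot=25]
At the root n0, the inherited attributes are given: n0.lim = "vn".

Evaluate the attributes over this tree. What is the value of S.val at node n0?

3

1. n0.lim = "vn"  [given at root]
2. n1.fin = "vnv"  [S₀.lim ++ "v"]
3. n1.mk = "rvn"  ["r" ++ S₀.lim]
4. n2.fin = "rvnvnv"  [A₀.mk ++ A₀.fin]
5. n2.mk = "rvnz"  [A₀.mk ++ "z"]
6. n3.val = 14  [terminal]
7. n2.pre = 12  [len(A.fin) + 6]
8. n2.sig = true  [d.val > 13]
9. n4.val = 1  [terminal]
10. n5.hot = 21  [terminal]
11. n1.pre = 5  [d.val + 4]
12. n1.sig = true  [e.hot == 21]
13. n6.lim = "vnv"  [S₀.lim ++ "v"]
14. n7.acc = 5  [terminal]
15. n8.lim = "np"  ["np"]
16. n9.fin = "mnp"  ["m" ++ S.lim]
17. n9.mk = "vnp"  ["v" ++ S.lim]
18. n10.cnt = 13  [terminal]
19. n9.pre = 18  [b.cnt * 3 - 21]
20. n9.sig = false  [b.cnt > 13]
21. n11.acc = -6  [terminal]
22. n12.hot = 25  [terminal]
23. n8.val = 11  [e.hot - 14]
24. n6.val = -8  [S₁.val - 19]
25. n0.val = 3  [S₁.val * -1 - 5]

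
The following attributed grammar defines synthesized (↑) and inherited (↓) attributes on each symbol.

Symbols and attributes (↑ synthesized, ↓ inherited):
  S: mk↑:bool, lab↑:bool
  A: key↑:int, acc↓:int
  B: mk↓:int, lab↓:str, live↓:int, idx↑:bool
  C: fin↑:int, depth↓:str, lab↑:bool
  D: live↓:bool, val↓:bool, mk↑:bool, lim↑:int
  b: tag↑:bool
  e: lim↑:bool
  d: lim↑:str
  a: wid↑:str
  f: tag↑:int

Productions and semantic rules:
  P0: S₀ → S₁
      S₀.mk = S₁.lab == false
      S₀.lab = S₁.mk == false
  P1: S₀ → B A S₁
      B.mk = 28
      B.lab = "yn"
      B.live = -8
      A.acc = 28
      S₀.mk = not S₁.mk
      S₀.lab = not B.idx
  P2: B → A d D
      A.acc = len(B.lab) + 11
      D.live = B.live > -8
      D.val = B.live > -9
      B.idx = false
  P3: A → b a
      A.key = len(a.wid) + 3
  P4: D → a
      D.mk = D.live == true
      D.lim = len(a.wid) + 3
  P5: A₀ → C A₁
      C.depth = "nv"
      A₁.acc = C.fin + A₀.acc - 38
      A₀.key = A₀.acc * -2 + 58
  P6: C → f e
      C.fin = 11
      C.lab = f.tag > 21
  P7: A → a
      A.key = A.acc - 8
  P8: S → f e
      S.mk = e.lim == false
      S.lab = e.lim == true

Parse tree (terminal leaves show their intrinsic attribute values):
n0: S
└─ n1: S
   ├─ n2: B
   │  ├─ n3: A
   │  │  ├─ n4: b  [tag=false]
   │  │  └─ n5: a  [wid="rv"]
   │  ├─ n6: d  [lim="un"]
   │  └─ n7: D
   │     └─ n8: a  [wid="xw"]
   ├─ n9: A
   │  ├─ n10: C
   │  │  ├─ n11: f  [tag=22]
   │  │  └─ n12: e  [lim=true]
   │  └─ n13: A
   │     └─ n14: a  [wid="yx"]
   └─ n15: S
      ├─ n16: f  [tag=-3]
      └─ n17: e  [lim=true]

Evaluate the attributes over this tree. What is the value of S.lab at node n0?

false

1. n2.mk = 28  [28]
2. n2.lab = "yn"  ["yn"]
3. n2.live = -8  [-8]
4. n3.acc = 13  [len(B.lab) + 11]
5. n4.tag = false  [terminal]
6. n5.wid = "rv"  [terminal]
7. n3.key = 5  [len(a.wid) + 3]
8. n6.lim = "un"  [terminal]
9. n7.live = false  [B.live > -8]
10. n7.val = true  [B.live > -9]
11. n8.wid = "xw"  [terminal]
12. n7.mk = false  [D.live == true]
13. n7.lim = 5  [len(a.wid) + 3]
14. n2.idx = false  [false]
15. n9.acc = 28  [28]
16. n10.depth = "nv"  ["nv"]
17. n11.tag = 22  [terminal]
18. n12.lim = true  [terminal]
19. n10.fin = 11  [11]
20. n10.lab = true  [f.tag > 21]
21. n13.acc = 1  [C.fin + A₀.acc - 38]
22. n14.wid = "yx"  [terminal]
23. n13.key = -7  [A.acc - 8]
24. n9.key = 2  [A₀.acc * -2 + 58]
25. n16.tag = -3  [terminal]
26. n17.lim = true  [terminal]
27. n15.mk = false  [e.lim == false]
28. n15.lab = true  [e.lim == true]
29. n1.mk = true  [not S₁.mk]
30. n1.lab = true  [not B.idx]
31. n0.mk = false  [S₁.lab == false]
32. n0.lab = false  [S₁.mk == false]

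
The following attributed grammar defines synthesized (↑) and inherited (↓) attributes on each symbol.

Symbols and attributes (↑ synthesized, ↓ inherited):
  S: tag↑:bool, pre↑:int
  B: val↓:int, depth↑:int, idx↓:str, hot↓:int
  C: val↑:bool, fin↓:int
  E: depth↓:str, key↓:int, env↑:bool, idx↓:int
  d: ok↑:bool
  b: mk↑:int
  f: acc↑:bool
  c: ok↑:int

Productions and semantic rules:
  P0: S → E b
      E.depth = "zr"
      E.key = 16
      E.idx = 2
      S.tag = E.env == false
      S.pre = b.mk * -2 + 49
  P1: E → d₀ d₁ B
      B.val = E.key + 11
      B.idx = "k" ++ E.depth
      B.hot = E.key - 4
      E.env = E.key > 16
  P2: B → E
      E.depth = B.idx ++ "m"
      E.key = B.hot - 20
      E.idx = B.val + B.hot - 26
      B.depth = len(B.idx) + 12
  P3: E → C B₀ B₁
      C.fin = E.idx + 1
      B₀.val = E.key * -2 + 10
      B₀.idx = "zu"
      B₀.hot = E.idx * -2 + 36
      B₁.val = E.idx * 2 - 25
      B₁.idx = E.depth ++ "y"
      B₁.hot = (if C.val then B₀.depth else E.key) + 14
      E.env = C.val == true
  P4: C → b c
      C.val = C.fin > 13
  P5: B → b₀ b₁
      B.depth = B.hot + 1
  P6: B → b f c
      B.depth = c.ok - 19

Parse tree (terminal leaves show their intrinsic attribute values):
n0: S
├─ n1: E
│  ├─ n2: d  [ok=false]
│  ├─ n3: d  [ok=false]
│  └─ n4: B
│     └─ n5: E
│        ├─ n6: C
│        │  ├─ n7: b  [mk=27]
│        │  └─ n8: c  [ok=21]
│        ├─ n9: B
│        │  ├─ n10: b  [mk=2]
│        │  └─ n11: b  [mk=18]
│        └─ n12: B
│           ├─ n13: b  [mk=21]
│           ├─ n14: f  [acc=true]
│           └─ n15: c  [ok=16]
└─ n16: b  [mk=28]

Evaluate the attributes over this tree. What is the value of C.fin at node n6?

14

1. n1.depth = "zr"  ["zr"]
2. n1.key = 16  [16]
3. n1.idx = 2  [2]
4. n2.ok = false  [terminal]
5. n3.ok = false  [terminal]
6. n4.val = 27  [E.key + 11]
7. n4.idx = "kzr"  ["k" ++ E.depth]
8. n4.hot = 12  [E.key - 4]
9. n5.depth = "kzrm"  [B.idx ++ "m"]
10. n5.key = -8  [B.hot - 20]
11. n5.idx = 13  [B.val + B.hot - 26]
12. n6.fin = 14  [E.idx + 1]
13. n7.mk = 27  [terminal]
14. n8.ok = 21  [terminal]
15. n6.val = true  [C.fin > 13]
16. n9.val = 26  [E.key * -2 + 10]
17. n9.idx = "zu"  ["zu"]
18. n9.hot = 10  [E.idx * -2 + 36]
19. n10.mk = 2  [terminal]
20. n11.mk = 18  [terminal]
21. n9.depth = 11  [B.hot + 1]
22. n12.val = 1  [E.idx * 2 - 25]
23. n12.idx = "kzrmy"  [E.depth ++ "y"]
24. n12.hot = 25  [(if C.val then B₀.depth else E.key) + 14]
25. n13.mk = 21  [terminal]
26. n14.acc = true  [terminal]
27. n15.ok = 16  [terminal]
28. n12.depth = -3  [c.ok - 19]
29. n5.env = true  [C.val == true]
30. n4.depth = 15  [len(B.idx) + 12]
31. n1.env = false  [E.key > 16]
32. n16.mk = 28  [terminal]
33. n0.tag = true  [E.env == false]
34. n0.pre = -7  [b.mk * -2 + 49]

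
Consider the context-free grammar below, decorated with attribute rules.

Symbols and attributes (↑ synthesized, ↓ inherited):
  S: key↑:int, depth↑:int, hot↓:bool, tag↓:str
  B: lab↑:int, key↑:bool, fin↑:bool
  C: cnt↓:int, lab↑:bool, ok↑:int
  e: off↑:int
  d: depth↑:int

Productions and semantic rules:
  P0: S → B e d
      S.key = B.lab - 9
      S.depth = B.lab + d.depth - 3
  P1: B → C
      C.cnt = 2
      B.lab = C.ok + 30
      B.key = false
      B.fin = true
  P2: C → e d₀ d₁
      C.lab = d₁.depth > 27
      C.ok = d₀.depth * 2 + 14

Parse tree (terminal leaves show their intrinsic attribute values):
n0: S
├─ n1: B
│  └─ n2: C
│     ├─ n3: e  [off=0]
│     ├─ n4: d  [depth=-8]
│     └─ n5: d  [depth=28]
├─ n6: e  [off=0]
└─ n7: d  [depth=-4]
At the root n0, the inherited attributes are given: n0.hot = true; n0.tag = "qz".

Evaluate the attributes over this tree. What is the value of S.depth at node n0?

21

1. n0.hot = true  [given at root]
2. n0.tag = "qz"  [given at root]
3. n2.cnt = 2  [2]
4. n3.off = 0  [terminal]
5. n4.depth = -8  [terminal]
6. n5.depth = 28  [terminal]
7. n2.lab = true  [d₁.depth > 27]
8. n2.ok = -2  [d₀.depth * 2 + 14]
9. n1.lab = 28  [C.ok + 30]
10. n1.key = false  [false]
11. n1.fin = true  [true]
12. n6.off = 0  [terminal]
13. n7.depth = -4  [terminal]
14. n0.key = 19  [B.lab - 9]
15. n0.depth = 21  [B.lab + d.depth - 3]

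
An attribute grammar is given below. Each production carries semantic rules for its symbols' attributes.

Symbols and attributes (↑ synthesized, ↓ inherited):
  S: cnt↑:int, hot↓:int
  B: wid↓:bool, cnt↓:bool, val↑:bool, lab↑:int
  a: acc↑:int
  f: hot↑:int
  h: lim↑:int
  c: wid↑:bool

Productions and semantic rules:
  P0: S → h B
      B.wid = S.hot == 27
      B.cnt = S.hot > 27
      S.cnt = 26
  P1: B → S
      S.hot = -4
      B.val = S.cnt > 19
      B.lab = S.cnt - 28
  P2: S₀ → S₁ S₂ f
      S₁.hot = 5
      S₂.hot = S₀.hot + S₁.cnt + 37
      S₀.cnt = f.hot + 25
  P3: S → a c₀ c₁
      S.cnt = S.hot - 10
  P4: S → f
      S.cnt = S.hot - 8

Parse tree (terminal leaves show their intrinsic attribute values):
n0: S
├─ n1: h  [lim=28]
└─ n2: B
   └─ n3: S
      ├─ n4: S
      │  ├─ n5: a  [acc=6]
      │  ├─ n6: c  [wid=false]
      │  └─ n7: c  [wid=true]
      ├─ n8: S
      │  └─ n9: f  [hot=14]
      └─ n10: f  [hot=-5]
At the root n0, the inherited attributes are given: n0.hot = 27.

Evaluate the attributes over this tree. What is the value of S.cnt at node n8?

1. n0.hot = 27  [given at root]
2. n1.lim = 28  [terminal]
3. n2.wid = true  [S.hot == 27]
4. n2.cnt = false  [S.hot > 27]
5. n3.hot = -4  [-4]
6. n4.hot = 5  [5]
7. n5.acc = 6  [terminal]
8. n6.wid = false  [terminal]
9. n7.wid = true  [terminal]
10. n4.cnt = -5  [S.hot - 10]
11. n8.hot = 28  [S₀.hot + S₁.cnt + 37]
12. n9.hot = 14  [terminal]
13. n8.cnt = 20  [S.hot - 8]
14. n10.hot = -5  [terminal]
15. n3.cnt = 20  [f.hot + 25]
16. n2.val = true  [S.cnt > 19]
17. n2.lab = -8  [S.cnt - 28]
18. n0.cnt = 26  [26]

20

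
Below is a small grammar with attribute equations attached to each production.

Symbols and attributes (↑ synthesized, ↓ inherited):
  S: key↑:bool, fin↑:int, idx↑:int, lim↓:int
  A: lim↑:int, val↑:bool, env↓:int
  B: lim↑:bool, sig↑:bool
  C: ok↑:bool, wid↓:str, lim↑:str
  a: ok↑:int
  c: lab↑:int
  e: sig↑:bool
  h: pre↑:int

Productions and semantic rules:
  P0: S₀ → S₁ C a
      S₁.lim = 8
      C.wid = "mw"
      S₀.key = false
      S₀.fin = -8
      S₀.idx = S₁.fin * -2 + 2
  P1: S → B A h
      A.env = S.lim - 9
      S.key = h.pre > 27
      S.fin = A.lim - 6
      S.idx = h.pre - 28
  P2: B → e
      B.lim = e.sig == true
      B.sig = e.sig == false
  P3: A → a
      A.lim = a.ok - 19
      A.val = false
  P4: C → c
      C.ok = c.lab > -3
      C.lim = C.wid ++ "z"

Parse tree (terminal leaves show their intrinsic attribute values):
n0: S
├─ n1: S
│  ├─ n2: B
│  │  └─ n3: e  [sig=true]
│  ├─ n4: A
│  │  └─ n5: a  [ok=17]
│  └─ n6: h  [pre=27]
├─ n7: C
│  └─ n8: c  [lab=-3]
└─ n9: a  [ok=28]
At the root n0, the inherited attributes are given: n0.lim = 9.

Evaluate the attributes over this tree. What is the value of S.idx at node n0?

1. n0.lim = 9  [given at root]
2. n1.lim = 8  [8]
3. n3.sig = true  [terminal]
4. n2.lim = true  [e.sig == true]
5. n2.sig = false  [e.sig == false]
6. n4.env = -1  [S.lim - 9]
7. n5.ok = 17  [terminal]
8. n4.lim = -2  [a.ok - 19]
9. n4.val = false  [false]
10. n6.pre = 27  [terminal]
11. n1.key = false  [h.pre > 27]
12. n1.fin = -8  [A.lim - 6]
13. n1.idx = -1  [h.pre - 28]
14. n7.wid = "mw"  ["mw"]
15. n8.lab = -3  [terminal]
16. n7.ok = false  [c.lab > -3]
17. n7.lim = "mwz"  [C.wid ++ "z"]
18. n9.ok = 28  [terminal]
19. n0.key = false  [false]
20. n0.fin = -8  [-8]
21. n0.idx = 18  [S₁.fin * -2 + 2]

18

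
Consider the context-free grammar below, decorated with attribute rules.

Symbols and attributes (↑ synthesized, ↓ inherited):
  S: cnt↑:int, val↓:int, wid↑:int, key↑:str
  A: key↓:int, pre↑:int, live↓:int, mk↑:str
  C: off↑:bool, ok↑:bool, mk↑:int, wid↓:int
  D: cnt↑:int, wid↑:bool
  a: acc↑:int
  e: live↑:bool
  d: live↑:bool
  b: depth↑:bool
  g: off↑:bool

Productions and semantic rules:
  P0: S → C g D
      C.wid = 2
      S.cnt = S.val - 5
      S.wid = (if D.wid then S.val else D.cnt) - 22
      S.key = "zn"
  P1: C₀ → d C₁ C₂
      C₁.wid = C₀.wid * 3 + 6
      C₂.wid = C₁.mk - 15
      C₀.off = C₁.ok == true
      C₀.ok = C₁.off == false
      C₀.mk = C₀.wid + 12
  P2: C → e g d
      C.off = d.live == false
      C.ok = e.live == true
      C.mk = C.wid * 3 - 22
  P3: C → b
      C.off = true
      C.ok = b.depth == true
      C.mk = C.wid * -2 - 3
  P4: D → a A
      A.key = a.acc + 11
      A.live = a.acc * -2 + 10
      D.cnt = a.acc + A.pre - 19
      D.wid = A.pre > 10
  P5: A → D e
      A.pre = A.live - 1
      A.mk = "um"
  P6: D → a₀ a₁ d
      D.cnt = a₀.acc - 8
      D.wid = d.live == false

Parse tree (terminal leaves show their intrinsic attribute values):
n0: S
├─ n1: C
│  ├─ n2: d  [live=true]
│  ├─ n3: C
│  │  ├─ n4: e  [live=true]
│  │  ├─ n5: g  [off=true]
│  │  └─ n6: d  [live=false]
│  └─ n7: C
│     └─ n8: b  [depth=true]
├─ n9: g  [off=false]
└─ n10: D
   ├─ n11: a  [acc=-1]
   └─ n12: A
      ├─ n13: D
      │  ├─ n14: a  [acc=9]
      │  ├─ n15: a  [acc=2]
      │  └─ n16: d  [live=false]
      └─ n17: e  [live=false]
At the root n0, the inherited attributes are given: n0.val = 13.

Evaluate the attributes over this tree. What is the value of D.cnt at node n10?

1. n0.val = 13  [given at root]
2. n1.wid = 2  [2]
3. n2.live = true  [terminal]
4. n3.wid = 12  [C₀.wid * 3 + 6]
5. n4.live = true  [terminal]
6. n5.off = true  [terminal]
7. n6.live = false  [terminal]
8. n3.off = true  [d.live == false]
9. n3.ok = true  [e.live == true]
10. n3.mk = 14  [C.wid * 3 - 22]
11. n7.wid = -1  [C₁.mk - 15]
12. n8.depth = true  [terminal]
13. n7.off = true  [true]
14. n7.ok = true  [b.depth == true]
15. n7.mk = -1  [C.wid * -2 - 3]
16. n1.off = true  [C₁.ok == true]
17. n1.ok = false  [C₁.off == false]
18. n1.mk = 14  [C₀.wid + 12]
19. n9.off = false  [terminal]
20. n11.acc = -1  [terminal]
21. n12.key = 10  [a.acc + 11]
22. n12.live = 12  [a.acc * -2 + 10]
23. n14.acc = 9  [terminal]
24. n15.acc = 2  [terminal]
25. n16.live = false  [terminal]
26. n13.cnt = 1  [a₀.acc - 8]
27. n13.wid = true  [d.live == false]
28. n17.live = false  [terminal]
29. n12.pre = 11  [A.live - 1]
30. n12.mk = "um"  ["um"]
31. n10.cnt = -9  [a.acc + A.pre - 19]
32. n10.wid = true  [A.pre > 10]
33. n0.cnt = 8  [S.val - 5]
34. n0.wid = -9  [(if D.wid then S.val else D.cnt) - 22]
35. n0.key = "zn"  ["zn"]

-9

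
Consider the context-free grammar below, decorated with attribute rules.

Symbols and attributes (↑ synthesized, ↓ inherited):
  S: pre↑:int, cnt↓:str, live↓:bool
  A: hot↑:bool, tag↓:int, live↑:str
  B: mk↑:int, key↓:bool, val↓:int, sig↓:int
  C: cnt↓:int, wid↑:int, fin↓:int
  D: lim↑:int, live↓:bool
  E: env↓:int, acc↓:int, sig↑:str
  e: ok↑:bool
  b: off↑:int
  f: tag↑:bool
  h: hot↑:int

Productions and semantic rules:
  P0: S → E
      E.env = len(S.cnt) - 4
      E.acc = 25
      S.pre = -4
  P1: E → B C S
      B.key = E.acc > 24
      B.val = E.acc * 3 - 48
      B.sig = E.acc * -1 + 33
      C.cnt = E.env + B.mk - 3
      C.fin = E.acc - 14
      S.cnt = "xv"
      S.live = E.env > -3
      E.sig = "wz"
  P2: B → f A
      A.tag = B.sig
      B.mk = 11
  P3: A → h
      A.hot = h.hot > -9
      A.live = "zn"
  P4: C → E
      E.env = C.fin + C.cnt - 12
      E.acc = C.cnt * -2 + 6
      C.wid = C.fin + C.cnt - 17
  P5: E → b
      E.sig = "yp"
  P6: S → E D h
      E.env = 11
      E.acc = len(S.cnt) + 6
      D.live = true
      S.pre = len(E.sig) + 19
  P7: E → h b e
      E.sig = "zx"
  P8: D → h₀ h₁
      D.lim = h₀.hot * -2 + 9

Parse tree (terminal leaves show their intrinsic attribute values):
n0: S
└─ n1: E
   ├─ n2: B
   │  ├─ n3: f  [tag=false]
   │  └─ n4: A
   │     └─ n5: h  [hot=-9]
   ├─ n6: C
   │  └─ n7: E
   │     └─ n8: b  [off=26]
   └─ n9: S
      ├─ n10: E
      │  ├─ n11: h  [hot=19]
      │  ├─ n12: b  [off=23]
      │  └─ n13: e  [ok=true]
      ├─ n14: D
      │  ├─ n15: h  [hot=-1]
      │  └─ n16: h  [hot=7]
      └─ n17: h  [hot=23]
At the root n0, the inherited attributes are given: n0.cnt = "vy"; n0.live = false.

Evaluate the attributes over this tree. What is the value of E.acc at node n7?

-6

1. n0.cnt = "vy"  [given at root]
2. n0.live = false  [given at root]
3. n1.env = -2  [len(S.cnt) - 4]
4. n1.acc = 25  [25]
5. n2.key = true  [E.acc > 24]
6. n2.val = 27  [E.acc * 3 - 48]
7. n2.sig = 8  [E.acc * -1 + 33]
8. n3.tag = false  [terminal]
9. n4.tag = 8  [B.sig]
10. n5.hot = -9  [terminal]
11. n4.hot = false  [h.hot > -9]
12. n4.live = "zn"  ["zn"]
13. n2.mk = 11  [11]
14. n6.cnt = 6  [E.env + B.mk - 3]
15. n6.fin = 11  [E.acc - 14]
16. n7.env = 5  [C.fin + C.cnt - 12]
17. n7.acc = -6  [C.cnt * -2 + 6]
18. n8.off = 26  [terminal]
19. n7.sig = "yp"  ["yp"]
20. n6.wid = 0  [C.fin + C.cnt - 17]
21. n9.cnt = "xv"  ["xv"]
22. n9.live = true  [E.env > -3]
23. n10.env = 11  [11]
24. n10.acc = 8  [len(S.cnt) + 6]
25. n11.hot = 19  [terminal]
26. n12.off = 23  [terminal]
27. n13.ok = true  [terminal]
28. n10.sig = "zx"  ["zx"]
29. n14.live = true  [true]
30. n15.hot = -1  [terminal]
31. n16.hot = 7  [terminal]
32. n14.lim = 11  [h₀.hot * -2 + 9]
33. n17.hot = 23  [terminal]
34. n9.pre = 21  [len(E.sig) + 19]
35. n1.sig = "wz"  ["wz"]
36. n0.pre = -4  [-4]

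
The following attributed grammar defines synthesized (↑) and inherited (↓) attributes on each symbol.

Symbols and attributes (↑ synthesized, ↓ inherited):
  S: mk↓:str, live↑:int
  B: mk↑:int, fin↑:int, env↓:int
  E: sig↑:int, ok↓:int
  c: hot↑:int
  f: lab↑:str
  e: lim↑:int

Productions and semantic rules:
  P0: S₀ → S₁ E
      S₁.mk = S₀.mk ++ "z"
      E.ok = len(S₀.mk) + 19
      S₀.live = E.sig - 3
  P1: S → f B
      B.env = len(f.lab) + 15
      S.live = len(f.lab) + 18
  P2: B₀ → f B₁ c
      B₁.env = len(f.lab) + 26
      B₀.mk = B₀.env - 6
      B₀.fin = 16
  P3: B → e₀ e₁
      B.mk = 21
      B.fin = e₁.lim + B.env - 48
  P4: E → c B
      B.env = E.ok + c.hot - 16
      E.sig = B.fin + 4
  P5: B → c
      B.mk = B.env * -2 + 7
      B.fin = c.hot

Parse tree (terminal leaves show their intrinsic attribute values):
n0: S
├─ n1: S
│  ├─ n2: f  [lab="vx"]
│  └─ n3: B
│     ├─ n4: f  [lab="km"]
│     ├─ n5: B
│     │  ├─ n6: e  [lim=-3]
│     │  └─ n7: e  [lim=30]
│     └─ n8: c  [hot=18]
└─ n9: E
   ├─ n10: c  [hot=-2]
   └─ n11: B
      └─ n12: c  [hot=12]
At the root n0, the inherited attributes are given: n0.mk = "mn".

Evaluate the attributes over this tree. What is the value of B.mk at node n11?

1. n0.mk = "mn"  [given at root]
2. n1.mk = "mnz"  [S₀.mk ++ "z"]
3. n2.lab = "vx"  [terminal]
4. n3.env = 17  [len(f.lab) + 15]
5. n4.lab = "km"  [terminal]
6. n5.env = 28  [len(f.lab) + 26]
7. n6.lim = -3  [terminal]
8. n7.lim = 30  [terminal]
9. n5.mk = 21  [21]
10. n5.fin = 10  [e₁.lim + B.env - 48]
11. n8.hot = 18  [terminal]
12. n3.mk = 11  [B₀.env - 6]
13. n3.fin = 16  [16]
14. n1.live = 20  [len(f.lab) + 18]
15. n9.ok = 21  [len(S₀.mk) + 19]
16. n10.hot = -2  [terminal]
17. n11.env = 3  [E.ok + c.hot - 16]
18. n12.hot = 12  [terminal]
19. n11.mk = 1  [B.env * -2 + 7]
20. n11.fin = 12  [c.hot]
21. n9.sig = 16  [B.fin + 4]
22. n0.live = 13  [E.sig - 3]

1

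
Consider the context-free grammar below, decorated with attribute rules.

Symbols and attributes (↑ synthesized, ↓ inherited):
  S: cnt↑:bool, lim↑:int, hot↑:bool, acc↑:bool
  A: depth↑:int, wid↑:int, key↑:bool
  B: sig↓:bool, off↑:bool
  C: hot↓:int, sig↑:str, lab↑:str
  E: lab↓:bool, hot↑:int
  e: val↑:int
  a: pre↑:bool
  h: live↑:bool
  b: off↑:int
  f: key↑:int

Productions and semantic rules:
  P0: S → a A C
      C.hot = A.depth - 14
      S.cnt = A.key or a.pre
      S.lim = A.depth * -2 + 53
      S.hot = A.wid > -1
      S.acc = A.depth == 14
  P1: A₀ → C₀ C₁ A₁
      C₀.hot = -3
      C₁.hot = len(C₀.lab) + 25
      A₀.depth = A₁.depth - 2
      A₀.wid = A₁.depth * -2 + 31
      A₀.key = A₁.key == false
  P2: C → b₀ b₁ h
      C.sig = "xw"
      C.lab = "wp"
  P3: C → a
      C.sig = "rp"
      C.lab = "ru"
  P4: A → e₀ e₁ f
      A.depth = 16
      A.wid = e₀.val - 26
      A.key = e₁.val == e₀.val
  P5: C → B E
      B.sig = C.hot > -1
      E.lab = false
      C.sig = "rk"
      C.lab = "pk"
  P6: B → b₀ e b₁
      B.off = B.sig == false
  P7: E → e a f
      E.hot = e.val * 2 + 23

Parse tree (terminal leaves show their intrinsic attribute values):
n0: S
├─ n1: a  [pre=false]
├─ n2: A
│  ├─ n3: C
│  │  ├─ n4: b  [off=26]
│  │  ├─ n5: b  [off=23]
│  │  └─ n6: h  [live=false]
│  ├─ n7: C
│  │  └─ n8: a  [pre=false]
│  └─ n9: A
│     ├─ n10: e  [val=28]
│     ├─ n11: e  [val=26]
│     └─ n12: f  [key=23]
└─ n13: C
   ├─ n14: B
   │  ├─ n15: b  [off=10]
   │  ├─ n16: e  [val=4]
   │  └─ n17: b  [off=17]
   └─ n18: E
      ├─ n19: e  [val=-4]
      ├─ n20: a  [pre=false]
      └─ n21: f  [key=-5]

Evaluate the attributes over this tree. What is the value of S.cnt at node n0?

true

1. n1.pre = false  [terminal]
2. n3.hot = -3  [-3]
3. n4.off = 26  [terminal]
4. n5.off = 23  [terminal]
5. n6.live = false  [terminal]
6. n3.sig = "xw"  ["xw"]
7. n3.lab = "wp"  ["wp"]
8. n7.hot = 27  [len(C₀.lab) + 25]
9. n8.pre = false  [terminal]
10. n7.sig = "rp"  ["rp"]
11. n7.lab = "ru"  ["ru"]
12. n10.val = 28  [terminal]
13. n11.val = 26  [terminal]
14. n12.key = 23  [terminal]
15. n9.depth = 16  [16]
16. n9.wid = 2  [e₀.val - 26]
17. n9.key = false  [e₁.val == e₀.val]
18. n2.depth = 14  [A₁.depth - 2]
19. n2.wid = -1  [A₁.depth * -2 + 31]
20. n2.key = true  [A₁.key == false]
21. n13.hot = 0  [A.depth - 14]
22. n14.sig = true  [C.hot > -1]
23. n15.off = 10  [terminal]
24. n16.val = 4  [terminal]
25. n17.off = 17  [terminal]
26. n14.off = false  [B.sig == false]
27. n18.lab = false  [false]
28. n19.val = -4  [terminal]
29. n20.pre = false  [terminal]
30. n21.key = -5  [terminal]
31. n18.hot = 15  [e.val * 2 + 23]
32. n13.sig = "rk"  ["rk"]
33. n13.lab = "pk"  ["pk"]
34. n0.cnt = true  [A.key or a.pre]
35. n0.lim = 25  [A.depth * -2 + 53]
36. n0.hot = false  [A.wid > -1]
37. n0.acc = true  [A.depth == 14]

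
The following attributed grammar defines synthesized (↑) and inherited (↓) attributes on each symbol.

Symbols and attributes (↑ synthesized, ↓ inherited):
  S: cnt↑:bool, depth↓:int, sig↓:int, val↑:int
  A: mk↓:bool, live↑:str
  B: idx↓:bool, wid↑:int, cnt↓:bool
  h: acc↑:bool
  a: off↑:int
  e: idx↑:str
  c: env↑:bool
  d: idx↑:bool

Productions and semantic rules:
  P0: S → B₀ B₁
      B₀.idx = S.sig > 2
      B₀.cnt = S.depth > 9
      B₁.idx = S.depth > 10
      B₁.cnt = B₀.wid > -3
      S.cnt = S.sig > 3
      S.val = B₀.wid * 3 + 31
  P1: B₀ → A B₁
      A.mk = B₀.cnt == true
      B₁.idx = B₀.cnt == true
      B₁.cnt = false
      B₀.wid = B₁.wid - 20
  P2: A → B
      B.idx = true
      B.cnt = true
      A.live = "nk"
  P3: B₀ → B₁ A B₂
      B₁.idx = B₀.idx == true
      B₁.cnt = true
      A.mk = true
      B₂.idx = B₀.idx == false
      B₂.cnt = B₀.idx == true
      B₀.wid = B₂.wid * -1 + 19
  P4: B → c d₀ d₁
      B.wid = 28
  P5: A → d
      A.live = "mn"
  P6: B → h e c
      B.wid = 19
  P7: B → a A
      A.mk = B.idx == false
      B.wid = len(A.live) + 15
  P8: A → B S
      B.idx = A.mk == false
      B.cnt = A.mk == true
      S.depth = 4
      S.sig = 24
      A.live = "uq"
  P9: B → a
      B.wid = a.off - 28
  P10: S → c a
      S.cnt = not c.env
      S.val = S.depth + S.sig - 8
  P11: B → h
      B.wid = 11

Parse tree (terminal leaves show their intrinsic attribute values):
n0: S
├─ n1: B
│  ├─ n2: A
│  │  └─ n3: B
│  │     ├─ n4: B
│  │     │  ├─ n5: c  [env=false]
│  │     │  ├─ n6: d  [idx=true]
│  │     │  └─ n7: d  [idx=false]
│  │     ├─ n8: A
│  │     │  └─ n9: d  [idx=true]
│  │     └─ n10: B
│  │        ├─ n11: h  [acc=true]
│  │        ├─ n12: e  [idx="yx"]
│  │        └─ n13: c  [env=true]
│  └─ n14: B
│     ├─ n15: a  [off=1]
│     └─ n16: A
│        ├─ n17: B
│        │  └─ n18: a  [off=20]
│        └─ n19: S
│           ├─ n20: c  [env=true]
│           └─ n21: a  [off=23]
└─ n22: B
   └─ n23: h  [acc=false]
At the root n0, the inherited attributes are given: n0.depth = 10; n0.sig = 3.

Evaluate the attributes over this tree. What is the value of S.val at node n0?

1. n0.depth = 10  [given at root]
2. n0.sig = 3  [given at root]
3. n1.idx = true  [S.sig > 2]
4. n1.cnt = true  [S.depth > 9]
5. n2.mk = true  [B₀.cnt == true]
6. n3.idx = true  [true]
7. n3.cnt = true  [true]
8. n4.idx = true  [B₀.idx == true]
9. n4.cnt = true  [true]
10. n5.env = false  [terminal]
11. n6.idx = true  [terminal]
12. n7.idx = false  [terminal]
13. n4.wid = 28  [28]
14. n8.mk = true  [true]
15. n9.idx = true  [terminal]
16. n8.live = "mn"  ["mn"]
17. n10.idx = false  [B₀.idx == false]
18. n10.cnt = true  [B₀.idx == true]
19. n11.acc = true  [terminal]
20. n12.idx = "yx"  [terminal]
21. n13.env = true  [terminal]
22. n10.wid = 19  [19]
23. n3.wid = 0  [B₂.wid * -1 + 19]
24. n2.live = "nk"  ["nk"]
25. n14.idx = true  [B₀.cnt == true]
26. n14.cnt = false  [false]
27. n15.off = 1  [terminal]
28. n16.mk = false  [B.idx == false]
29. n17.idx = true  [A.mk == false]
30. n17.cnt = false  [A.mk == true]
31. n18.off = 20  [terminal]
32. n17.wid = -8  [a.off - 28]
33. n19.depth = 4  [4]
34. n19.sig = 24  [24]
35. n20.env = true  [terminal]
36. n21.off = 23  [terminal]
37. n19.cnt = false  [not c.env]
38. n19.val = 20  [S.depth + S.sig - 8]
39. n16.live = "uq"  ["uq"]
40. n14.wid = 17  [len(A.live) + 15]
41. n1.wid = -3  [B₁.wid - 20]
42. n22.idx = false  [S.depth > 10]
43. n22.cnt = false  [B₀.wid > -3]
44. n23.acc = false  [terminal]
45. n22.wid = 11  [11]
46. n0.cnt = false  [S.sig > 3]
47. n0.val = 22  [B₀.wid * 3 + 31]

22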